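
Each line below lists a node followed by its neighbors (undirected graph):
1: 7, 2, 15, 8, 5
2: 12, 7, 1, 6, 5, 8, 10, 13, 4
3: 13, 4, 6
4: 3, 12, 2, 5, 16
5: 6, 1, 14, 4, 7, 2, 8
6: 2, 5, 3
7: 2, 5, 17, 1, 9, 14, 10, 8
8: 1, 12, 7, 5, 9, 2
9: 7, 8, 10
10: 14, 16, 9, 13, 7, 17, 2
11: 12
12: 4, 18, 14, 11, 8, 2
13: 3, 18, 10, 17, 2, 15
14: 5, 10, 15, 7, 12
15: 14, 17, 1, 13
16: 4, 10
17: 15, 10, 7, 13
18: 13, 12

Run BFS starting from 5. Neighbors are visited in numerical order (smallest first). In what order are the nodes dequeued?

Visit 5; enqueue 1, 2, 4, 6, 7, 8, 14 → queue [1, 2, 4, 6, 7, 8, 14]
Visit 1; enqueue 15 → queue [2, 4, 6, 7, 8, 14, 15]
Visit 2; enqueue 10, 12, 13 → queue [4, 6, 7, 8, 14, 15, 10, 12, 13]
Visit 4; enqueue 3, 16 → queue [6, 7, 8, 14, 15, 10, 12, 13, 3, 16]
Visit 6 → queue [7, 8, 14, 15, 10, 12, 13, 3, 16]
Visit 7; enqueue 9, 17 → queue [8, 14, 15, 10, 12, 13, 3, 16, 9, 17]
Visit 8 → queue [14, 15, 10, 12, 13, 3, 16, 9, 17]
Visit 14 → queue [15, 10, 12, 13, 3, 16, 9, 17]
Visit 15 → queue [10, 12, 13, 3, 16, 9, 17]
Visit 10 → queue [12, 13, 3, 16, 9, 17]
Visit 12; enqueue 11, 18 → queue [13, 3, 16, 9, 17, 11, 18]
Visit 13 → queue [3, 16, 9, 17, 11, 18]
Visit 3 → queue [16, 9, 17, 11, 18]
Visit 16 → queue [9, 17, 11, 18]
Visit 9 → queue [17, 11, 18]
Visit 17 → queue [11, 18]
Visit 11 → queue [18]
Visit 18 → queue []

5 -> 1 -> 2 -> 4 -> 6 -> 7 -> 8 -> 14 -> 15 -> 10 -> 12 -> 13 -> 3 -> 16 -> 9 -> 17 -> 11 -> 18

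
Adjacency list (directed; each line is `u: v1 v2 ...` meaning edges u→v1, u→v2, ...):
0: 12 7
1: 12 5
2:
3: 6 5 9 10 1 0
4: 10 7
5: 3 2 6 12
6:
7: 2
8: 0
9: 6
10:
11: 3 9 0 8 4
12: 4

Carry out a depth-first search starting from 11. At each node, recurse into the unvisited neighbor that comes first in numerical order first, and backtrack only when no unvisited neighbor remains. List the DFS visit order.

Visit 11
11 → 0
0 → 7
7 → 2
0 → 12
12 → 4
4 → 10
11 → 3
3 → 1
1 → 5
5 → 6
3 → 9
11 → 8

11, 0, 7, 2, 12, 4, 10, 3, 1, 5, 6, 9, 8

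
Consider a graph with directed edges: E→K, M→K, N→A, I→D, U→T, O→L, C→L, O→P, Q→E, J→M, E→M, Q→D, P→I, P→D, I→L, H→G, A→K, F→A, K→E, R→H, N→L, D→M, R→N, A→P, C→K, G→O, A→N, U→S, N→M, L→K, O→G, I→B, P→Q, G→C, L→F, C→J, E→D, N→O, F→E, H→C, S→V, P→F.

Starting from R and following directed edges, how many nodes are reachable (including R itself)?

BFS from R visits: R, H, N, C, G, A, L, M, O, J, K, P, F, E, D, I, Q, B
Reachable nodes: 18 of 22 total.

18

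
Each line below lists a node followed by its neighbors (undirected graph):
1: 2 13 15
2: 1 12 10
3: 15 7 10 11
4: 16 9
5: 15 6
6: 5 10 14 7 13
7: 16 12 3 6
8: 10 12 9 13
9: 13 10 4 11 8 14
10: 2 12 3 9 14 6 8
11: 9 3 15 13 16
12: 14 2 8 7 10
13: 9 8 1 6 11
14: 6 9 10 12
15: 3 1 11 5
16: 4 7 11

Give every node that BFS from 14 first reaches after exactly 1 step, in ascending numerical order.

6, 9, 10, 12

Level 0: 14
Level 1: 6, 9, 10, 12
Level 2: 2, 3, 4, 5, 7, 8, 11, 13
Level 3: 1, 15, 16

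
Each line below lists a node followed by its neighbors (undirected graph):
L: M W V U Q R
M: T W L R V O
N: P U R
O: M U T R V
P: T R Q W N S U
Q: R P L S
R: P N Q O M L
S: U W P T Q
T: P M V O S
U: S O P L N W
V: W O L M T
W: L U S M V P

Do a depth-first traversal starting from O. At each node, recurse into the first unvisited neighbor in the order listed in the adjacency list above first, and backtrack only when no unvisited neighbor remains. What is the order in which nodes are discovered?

O M T P R N U S W L V Q

Visit O
O → M
M → T
T → P
P → R
R → N
N → U
U → S
S → W
W → L
L → V
L → Q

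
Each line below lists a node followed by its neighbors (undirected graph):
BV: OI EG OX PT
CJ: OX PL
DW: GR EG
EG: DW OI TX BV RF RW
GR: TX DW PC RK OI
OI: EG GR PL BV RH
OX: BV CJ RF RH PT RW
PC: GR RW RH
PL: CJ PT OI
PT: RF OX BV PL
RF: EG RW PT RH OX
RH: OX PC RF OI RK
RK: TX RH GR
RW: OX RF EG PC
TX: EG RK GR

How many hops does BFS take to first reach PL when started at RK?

3

Level 0: RK
Level 1: GR, RH, TX
Level 2: DW, EG, OI, OX, PC, RF
Level 3: BV, CJ, PL, PT, RW
PL first appears at level 3.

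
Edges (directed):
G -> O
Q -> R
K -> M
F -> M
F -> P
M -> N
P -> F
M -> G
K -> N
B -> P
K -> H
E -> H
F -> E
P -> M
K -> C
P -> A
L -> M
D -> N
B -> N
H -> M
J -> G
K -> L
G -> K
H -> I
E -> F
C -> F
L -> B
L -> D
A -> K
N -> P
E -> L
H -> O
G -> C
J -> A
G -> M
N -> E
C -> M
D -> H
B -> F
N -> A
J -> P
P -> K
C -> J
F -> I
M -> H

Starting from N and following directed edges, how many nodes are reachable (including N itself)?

BFS from N visits: N, A, E, P, K, F, H, L, M, C, I, O, B, D, G, J
Reachable nodes: 16 of 18 total.

16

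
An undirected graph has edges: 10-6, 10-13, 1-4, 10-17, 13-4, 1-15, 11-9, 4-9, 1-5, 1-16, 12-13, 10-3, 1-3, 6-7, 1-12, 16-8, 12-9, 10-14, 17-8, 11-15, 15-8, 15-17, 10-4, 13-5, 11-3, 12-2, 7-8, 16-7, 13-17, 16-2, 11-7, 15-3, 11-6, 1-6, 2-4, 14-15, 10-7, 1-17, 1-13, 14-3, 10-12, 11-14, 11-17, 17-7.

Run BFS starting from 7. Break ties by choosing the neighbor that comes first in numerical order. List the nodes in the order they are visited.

7 -> 6 -> 8 -> 10 -> 11 -> 16 -> 17 -> 1 -> 15 -> 3 -> 4 -> 12 -> 13 -> 14 -> 9 -> 2 -> 5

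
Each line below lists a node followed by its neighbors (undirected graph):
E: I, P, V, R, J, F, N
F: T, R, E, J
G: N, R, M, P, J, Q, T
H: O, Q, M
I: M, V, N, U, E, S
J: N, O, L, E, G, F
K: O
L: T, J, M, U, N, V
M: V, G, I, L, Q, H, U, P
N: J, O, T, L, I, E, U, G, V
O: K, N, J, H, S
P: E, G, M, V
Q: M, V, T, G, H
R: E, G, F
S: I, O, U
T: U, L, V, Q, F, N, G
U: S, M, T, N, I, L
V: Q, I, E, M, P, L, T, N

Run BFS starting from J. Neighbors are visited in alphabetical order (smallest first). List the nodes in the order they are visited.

J, E, F, G, L, N, O, I, P, R, V, T, M, Q, U, H, K, S

Visit J; enqueue E, F, G, L, N, O → queue [E, F, G, L, N, O]
Visit E; enqueue I, P, R, V → queue [F, G, L, N, O, I, P, R, V]
Visit F; enqueue T → queue [G, L, N, O, I, P, R, V, T]
Visit G; enqueue M, Q → queue [L, N, O, I, P, R, V, T, M, Q]
Visit L; enqueue U → queue [N, O, I, P, R, V, T, M, Q, U]
Visit N → queue [O, I, P, R, V, T, M, Q, U]
Visit O; enqueue H, K, S → queue [I, P, R, V, T, M, Q, U, H, K, S]
Visit I → queue [P, R, V, T, M, Q, U, H, K, S]
Visit P → queue [R, V, T, M, Q, U, H, K, S]
Visit R → queue [V, T, M, Q, U, H, K, S]
Visit V → queue [T, M, Q, U, H, K, S]
Visit T → queue [M, Q, U, H, K, S]
Visit M → queue [Q, U, H, K, S]
Visit Q → queue [U, H, K, S]
Visit U → queue [H, K, S]
Visit H → queue [K, S]
Visit K → queue [S]
Visit S → queue []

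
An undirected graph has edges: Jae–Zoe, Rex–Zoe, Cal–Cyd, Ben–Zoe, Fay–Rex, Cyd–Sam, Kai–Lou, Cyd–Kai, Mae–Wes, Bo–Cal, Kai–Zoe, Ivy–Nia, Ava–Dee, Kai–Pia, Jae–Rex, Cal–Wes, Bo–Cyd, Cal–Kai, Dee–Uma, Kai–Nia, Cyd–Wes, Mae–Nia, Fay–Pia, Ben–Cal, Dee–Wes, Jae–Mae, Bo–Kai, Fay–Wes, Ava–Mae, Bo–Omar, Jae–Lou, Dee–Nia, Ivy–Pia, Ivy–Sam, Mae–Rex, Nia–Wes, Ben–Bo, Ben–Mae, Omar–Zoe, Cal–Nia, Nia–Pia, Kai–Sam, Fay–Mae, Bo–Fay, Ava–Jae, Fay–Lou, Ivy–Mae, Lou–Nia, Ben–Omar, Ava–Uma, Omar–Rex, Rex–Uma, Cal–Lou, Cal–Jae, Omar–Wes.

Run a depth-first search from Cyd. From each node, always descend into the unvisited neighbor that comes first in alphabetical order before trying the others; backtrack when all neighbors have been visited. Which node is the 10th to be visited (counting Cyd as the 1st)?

Visit Cyd
Cyd → Bo
Bo → Ben
Ben → Cal
Cal → Jae
Jae → Ava
Ava → Dee
Dee → Nia
Nia → Ivy
Ivy → Mae
Mae → Fay
Fay → Lou
Lou → Kai
Kai → Pia
Kai → Sam
Kai → Zoe
Zoe → Omar
Omar → Rex
Rex → Uma
Omar → Wes

Visit order: Cyd, Bo, Ben, Cal, Jae, Ava, Dee, Nia, Ivy, Mae, Fay, Lou, Kai, Pia, Sam, Zoe, Omar, Rex, Uma, Wes

Mae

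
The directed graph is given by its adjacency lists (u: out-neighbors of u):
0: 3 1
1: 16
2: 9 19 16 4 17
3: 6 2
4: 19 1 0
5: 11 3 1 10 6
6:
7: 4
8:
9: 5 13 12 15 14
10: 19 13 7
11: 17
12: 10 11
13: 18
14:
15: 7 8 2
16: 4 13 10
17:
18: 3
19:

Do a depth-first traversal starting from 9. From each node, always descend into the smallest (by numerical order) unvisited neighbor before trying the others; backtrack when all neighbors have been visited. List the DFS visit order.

9 → 5 → 1 → 16 → 4 → 0 → 3 → 2 → 17 → 19 → 6 → 10 → 7 → 13 → 18 → 11 → 12 → 14 → 15 → 8

Visit 9
9 → 5
5 → 1
1 → 16
16 → 4
4 → 0
0 → 3
3 → 2
2 → 17
2 → 19
3 → 6
16 → 10
10 → 7
10 → 13
13 → 18
5 → 11
9 → 12
9 → 14
9 → 15
15 → 8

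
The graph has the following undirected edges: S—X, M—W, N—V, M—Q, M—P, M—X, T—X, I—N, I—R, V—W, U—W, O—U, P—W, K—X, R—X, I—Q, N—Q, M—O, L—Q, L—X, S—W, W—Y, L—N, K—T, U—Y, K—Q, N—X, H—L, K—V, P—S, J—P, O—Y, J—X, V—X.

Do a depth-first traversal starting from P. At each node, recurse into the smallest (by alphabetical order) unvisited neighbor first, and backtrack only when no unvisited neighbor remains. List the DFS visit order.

P, J, X, K, Q, I, N, L, H, V, W, M, O, U, Y, S, R, T

Visit P
P → J
J → X
X → K
K → Q
Q → I
I → N
N → L
L → H
N → V
V → W
W → M
M → O
O → U
U → Y
W → S
I → R
K → T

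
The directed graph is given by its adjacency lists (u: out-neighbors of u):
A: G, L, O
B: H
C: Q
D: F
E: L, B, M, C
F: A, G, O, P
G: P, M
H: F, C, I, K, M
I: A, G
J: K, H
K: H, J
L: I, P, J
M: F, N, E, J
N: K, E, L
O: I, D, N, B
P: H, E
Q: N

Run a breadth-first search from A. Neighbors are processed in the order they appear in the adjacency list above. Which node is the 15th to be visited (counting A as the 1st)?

K

Visit A; enqueue G, L, O → queue [G, L, O]
Visit G; enqueue P, M → queue [L, O, P, M]
Visit L; enqueue I, J → queue [O, P, M, I, J]
Visit O; enqueue D, N, B → queue [P, M, I, J, D, N, B]
Visit P; enqueue H, E → queue [M, I, J, D, N, B, H, E]
Visit M; enqueue F → queue [I, J, D, N, B, H, E, F]
Visit I → queue [J, D, N, B, H, E, F]
Visit J; enqueue K → queue [D, N, B, H, E, F, K]
Visit D → queue [N, B, H, E, F, K]
Visit N → queue [B, H, E, F, K]
Visit B → queue [H, E, F, K]
Visit H; enqueue C → queue [E, F, K, C]
Visit E → queue [F, K, C]
Visit F → queue [K, C]
Visit K → queue [C]
Visit C; enqueue Q → queue [Q]
Visit Q → queue []

Visit order: A, G, L, O, P, M, I, J, D, N, B, H, E, F, K, C, Q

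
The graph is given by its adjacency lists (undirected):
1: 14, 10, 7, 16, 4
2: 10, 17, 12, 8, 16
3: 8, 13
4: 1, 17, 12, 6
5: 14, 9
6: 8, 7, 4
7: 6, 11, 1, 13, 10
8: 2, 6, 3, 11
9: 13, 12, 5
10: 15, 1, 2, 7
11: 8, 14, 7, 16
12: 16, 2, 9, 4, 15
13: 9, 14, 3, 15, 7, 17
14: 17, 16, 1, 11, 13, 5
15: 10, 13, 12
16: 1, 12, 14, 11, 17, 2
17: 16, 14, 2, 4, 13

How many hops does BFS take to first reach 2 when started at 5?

3

Level 0: 5
Level 1: 9, 14
Level 2: 1, 11, 12, 13, 16, 17
Level 3: 2, 3, 4, 7, 8, 10, 15
Level 4: 6
2 first appears at level 3.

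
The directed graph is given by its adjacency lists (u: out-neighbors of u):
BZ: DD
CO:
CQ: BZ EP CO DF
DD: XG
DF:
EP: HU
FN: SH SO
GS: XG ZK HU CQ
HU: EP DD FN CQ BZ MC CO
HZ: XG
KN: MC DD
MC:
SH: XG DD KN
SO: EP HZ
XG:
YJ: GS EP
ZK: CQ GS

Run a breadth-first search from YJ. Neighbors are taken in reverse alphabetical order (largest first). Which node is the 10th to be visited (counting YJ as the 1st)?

Visit YJ; enqueue GS, EP → queue [GS, EP]
Visit GS; enqueue ZK, XG, HU, CQ → queue [EP, ZK, XG, HU, CQ]
Visit EP → queue [ZK, XG, HU, CQ]
Visit ZK → queue [XG, HU, CQ]
Visit XG → queue [HU, CQ]
Visit HU; enqueue MC, FN, DD, CO, BZ → queue [CQ, MC, FN, DD, CO, BZ]
Visit CQ; enqueue DF → queue [MC, FN, DD, CO, BZ, DF]
Visit MC → queue [FN, DD, CO, BZ, DF]
Visit FN; enqueue SO, SH → queue [DD, CO, BZ, DF, SO, SH]
Visit DD → queue [CO, BZ, DF, SO, SH]
Visit CO → queue [BZ, DF, SO, SH]
Visit BZ → queue [DF, SO, SH]
Visit DF → queue [SO, SH]
Visit SO; enqueue HZ → queue [SH, HZ]
Visit SH; enqueue KN → queue [HZ, KN]
Visit HZ → queue [KN]
Visit KN → queue []

Visit order: YJ, GS, EP, ZK, XG, HU, CQ, MC, FN, DD, CO, BZ, DF, SO, SH, HZ, KN

DD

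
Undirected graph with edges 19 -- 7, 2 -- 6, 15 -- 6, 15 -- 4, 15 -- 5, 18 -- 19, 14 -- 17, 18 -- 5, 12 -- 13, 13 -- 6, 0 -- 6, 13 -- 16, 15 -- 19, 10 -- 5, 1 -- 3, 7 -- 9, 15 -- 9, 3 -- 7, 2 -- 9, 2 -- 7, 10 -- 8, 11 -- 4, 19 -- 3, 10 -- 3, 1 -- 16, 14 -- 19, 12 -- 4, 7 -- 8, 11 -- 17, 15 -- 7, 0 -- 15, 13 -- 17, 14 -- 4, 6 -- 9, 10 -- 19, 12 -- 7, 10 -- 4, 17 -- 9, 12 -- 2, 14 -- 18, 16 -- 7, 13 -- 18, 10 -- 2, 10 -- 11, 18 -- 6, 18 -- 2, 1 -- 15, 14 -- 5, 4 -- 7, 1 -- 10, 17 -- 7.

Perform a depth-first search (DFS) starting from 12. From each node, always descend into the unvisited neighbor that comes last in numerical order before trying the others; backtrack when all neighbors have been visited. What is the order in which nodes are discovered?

Visit 12
12 → 13
13 → 18
18 → 19
19 → 15
15 → 9
9 → 17
17 → 14
14 → 5
5 → 10
10 → 11
11 → 4
4 → 7
7 → 16
16 → 1
1 → 3
7 → 8
7 → 2
2 → 6
6 → 0

12, 13, 18, 19, 15, 9, 17, 14, 5, 10, 11, 4, 7, 16, 1, 3, 8, 2, 6, 0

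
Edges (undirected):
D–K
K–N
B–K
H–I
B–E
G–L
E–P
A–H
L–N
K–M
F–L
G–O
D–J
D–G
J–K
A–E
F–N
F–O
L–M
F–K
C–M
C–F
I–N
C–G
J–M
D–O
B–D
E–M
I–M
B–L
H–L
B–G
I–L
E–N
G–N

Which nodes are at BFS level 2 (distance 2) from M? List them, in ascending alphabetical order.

A, B, D, F, G, H, N, P

Level 0: M
Level 1: C, E, I, J, K, L
Level 2: A, B, D, F, G, H, N, P
Level 3: O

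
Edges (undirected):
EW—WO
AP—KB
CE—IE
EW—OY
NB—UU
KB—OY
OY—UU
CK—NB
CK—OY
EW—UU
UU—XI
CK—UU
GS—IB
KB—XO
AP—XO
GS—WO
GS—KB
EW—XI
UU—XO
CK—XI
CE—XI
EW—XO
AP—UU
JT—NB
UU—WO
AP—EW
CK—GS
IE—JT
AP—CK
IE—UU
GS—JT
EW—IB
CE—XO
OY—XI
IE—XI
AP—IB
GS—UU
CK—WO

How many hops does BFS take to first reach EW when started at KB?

2

Level 0: KB
Level 1: AP, GS, OY, XO
Level 2: CE, CK, EW, IB, JT, UU, WO, XI
Level 3: IE, NB
EW first appears at level 2.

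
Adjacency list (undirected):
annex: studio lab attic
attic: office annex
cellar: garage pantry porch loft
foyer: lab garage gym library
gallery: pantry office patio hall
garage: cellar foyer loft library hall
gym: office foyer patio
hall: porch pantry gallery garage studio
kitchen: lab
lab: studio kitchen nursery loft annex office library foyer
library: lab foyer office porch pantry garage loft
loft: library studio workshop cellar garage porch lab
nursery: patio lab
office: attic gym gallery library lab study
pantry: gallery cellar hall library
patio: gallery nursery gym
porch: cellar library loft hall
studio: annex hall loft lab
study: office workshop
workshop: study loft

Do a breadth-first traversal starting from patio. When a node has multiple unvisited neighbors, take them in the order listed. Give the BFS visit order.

patio -> gallery -> nursery -> gym -> pantry -> office -> hall -> lab -> foyer -> cellar -> library -> attic -> study -> porch -> garage -> studio -> kitchen -> loft -> annex -> workshop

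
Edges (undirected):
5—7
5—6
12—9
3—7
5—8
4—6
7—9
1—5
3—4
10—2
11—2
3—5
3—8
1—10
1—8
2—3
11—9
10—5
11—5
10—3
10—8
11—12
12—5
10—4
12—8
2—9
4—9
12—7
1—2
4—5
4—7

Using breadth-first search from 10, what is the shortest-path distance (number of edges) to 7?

2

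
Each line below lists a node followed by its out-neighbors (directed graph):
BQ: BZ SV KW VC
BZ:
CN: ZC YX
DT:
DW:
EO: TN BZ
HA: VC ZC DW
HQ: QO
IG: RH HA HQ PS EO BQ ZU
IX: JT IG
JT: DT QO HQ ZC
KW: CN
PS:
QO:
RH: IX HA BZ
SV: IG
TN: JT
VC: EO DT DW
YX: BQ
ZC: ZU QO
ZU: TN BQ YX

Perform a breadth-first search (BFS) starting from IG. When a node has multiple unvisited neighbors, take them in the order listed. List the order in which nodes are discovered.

IG -> RH -> HA -> HQ -> PS -> EO -> BQ -> ZU -> IX -> BZ -> VC -> ZC -> DW -> QO -> TN -> SV -> KW -> YX -> JT -> DT -> CN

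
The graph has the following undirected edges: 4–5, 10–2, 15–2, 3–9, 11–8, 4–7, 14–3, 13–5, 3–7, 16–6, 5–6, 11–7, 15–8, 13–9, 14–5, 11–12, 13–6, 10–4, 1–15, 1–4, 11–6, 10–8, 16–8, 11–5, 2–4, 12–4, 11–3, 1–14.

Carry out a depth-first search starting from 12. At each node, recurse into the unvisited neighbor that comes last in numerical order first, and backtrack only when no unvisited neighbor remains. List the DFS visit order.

12, 11, 8, 16, 6, 13, 9, 3, 14, 5, 4, 10, 2, 15, 1, 7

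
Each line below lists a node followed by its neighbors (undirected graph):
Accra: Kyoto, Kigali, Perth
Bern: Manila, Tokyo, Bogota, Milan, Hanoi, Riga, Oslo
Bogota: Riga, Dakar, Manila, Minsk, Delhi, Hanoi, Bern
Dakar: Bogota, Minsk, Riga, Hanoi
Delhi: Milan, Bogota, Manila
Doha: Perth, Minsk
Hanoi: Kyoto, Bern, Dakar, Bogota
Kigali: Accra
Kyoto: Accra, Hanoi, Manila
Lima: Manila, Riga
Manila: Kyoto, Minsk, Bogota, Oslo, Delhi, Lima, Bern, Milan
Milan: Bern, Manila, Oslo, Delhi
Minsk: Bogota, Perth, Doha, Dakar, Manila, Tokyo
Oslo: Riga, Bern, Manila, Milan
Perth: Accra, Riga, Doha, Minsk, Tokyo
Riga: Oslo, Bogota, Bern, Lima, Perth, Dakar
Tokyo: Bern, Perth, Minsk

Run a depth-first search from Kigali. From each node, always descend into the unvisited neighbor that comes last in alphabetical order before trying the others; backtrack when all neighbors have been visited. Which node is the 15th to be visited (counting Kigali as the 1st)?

Visit Kigali
Kigali → Accra
Accra → Perth
Perth → Tokyo
Tokyo → Minsk
Minsk → Manila
Manila → Oslo
Oslo → Riga
Riga → Lima
Riga → Dakar
Dakar → Hanoi
Hanoi → Kyoto
Hanoi → Bogota
Bogota → Delhi
Delhi → Milan
Milan → Bern
Minsk → Doha

Visit order: Kigali, Accra, Perth, Tokyo, Minsk, Manila, Oslo, Riga, Lima, Dakar, Hanoi, Kyoto, Bogota, Delhi, Milan, Bern, Doha

Milan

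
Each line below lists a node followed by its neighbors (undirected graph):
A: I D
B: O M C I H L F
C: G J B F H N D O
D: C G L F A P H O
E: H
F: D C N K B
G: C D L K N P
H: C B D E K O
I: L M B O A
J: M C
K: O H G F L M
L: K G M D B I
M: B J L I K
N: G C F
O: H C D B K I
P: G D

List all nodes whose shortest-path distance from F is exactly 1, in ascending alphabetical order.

B, C, D, K, N

Level 0: F
Level 1: B, C, D, K, N
Level 2: A, G, H, I, J, L, M, O, P
Level 3: E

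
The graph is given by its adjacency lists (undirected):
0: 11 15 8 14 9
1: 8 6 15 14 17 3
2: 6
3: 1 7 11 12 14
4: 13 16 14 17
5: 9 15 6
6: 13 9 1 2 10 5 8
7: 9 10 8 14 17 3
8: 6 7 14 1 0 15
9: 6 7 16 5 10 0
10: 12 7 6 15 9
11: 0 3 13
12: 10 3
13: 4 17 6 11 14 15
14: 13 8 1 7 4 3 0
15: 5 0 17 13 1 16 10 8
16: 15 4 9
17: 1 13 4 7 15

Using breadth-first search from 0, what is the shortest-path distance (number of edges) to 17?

Level 0: 0
Level 1: 8, 9, 11, 14, 15
Level 2: 1, 3, 4, 5, 6, 7, 10, 13, 16, 17
Level 3: 2, 12
17 first appears at level 2.

2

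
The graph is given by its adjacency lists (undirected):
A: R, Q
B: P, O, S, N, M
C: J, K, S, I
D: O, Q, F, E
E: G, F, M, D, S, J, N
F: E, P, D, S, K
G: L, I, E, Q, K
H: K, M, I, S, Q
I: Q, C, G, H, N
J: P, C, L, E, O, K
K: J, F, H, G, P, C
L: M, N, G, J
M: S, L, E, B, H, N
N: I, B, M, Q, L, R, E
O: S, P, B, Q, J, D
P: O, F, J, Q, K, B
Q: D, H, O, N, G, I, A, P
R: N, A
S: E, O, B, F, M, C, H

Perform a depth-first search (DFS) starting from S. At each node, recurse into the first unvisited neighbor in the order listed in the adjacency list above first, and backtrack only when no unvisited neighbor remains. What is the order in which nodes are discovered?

S -> E -> G -> L -> M -> B -> P -> O -> Q -> D -> F -> K -> J -> C -> I -> H -> N -> R -> A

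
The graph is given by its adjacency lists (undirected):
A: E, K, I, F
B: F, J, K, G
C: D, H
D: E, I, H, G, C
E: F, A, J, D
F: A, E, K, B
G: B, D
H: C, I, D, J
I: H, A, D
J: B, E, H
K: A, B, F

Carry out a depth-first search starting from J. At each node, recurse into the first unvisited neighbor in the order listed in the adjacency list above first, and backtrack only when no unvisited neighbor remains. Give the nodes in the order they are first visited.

J -> B -> F -> A -> E -> D -> I -> H -> C -> G -> K

Visit J
J → B
B → F
F → A
A → E
E → D
D → I
I → H
H → C
D → G
A → K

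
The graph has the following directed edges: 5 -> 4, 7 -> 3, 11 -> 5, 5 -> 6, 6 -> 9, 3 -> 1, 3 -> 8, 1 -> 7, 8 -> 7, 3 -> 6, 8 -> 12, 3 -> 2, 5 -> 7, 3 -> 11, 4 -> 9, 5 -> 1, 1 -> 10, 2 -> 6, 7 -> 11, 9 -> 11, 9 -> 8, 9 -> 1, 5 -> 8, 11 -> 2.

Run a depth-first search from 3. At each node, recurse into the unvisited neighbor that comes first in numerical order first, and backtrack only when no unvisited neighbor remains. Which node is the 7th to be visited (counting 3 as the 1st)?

9

Visit 3
3 → 1
1 → 7
7 → 11
11 → 2
2 → 6
6 → 9
9 → 8
8 → 12
11 → 5
5 → 4
1 → 10

Visit order: 3, 1, 7, 11, 2, 6, 9, 8, 12, 5, 4, 10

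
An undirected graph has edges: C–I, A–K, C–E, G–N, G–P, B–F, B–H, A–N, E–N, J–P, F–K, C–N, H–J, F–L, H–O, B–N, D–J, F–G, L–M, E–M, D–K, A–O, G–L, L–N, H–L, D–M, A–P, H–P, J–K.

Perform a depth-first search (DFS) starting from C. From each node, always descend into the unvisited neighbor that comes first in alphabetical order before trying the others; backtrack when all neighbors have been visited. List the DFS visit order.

Visit C
C → E
E → M
M → D
D → J
J → H
H → B
B → F
F → G
G → L
L → N
N → A
A → K
A → O
A → P
C → I

C, E, M, D, J, H, B, F, G, L, N, A, K, O, P, I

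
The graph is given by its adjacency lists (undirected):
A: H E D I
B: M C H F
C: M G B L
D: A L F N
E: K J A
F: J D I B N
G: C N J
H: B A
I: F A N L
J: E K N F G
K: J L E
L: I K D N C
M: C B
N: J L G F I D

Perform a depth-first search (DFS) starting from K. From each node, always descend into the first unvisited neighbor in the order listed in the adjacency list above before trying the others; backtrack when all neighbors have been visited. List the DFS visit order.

Visit K
K → J
J → E
E → A
A → H
H → B
B → M
M → C
C → G
G → N
N → L
L → I
I → F
F → D

K, J, E, A, H, B, M, C, G, N, L, I, F, D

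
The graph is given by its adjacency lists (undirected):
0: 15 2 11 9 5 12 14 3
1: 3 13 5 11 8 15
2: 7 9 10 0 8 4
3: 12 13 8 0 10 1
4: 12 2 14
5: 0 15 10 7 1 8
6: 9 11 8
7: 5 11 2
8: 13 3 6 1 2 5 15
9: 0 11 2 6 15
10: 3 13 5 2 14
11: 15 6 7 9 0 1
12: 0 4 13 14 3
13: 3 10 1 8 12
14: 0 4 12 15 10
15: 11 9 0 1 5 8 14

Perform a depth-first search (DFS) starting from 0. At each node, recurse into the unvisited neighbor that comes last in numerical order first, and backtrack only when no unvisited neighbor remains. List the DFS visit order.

0 → 15 → 14 → 12 → 13 → 10 → 5 → 8 → 6 → 11 → 9 → 2 → 7 → 4 → 1 → 3

Visit 0
0 → 15
15 → 14
14 → 12
12 → 13
13 → 10
10 → 5
5 → 8
8 → 6
6 → 11
11 → 9
9 → 2
2 → 7
2 → 4
11 → 1
1 → 3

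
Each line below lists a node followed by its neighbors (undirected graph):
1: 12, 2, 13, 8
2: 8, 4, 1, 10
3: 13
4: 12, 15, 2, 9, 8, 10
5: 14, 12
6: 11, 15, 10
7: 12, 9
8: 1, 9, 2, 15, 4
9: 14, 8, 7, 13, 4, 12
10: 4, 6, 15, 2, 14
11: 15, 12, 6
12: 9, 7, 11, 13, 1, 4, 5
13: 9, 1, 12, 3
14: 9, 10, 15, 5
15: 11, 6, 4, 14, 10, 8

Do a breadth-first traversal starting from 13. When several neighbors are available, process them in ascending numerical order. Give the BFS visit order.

13 -> 1 -> 3 -> 9 -> 12 -> 2 -> 8 -> 4 -> 7 -> 14 -> 5 -> 11 -> 10 -> 15 -> 6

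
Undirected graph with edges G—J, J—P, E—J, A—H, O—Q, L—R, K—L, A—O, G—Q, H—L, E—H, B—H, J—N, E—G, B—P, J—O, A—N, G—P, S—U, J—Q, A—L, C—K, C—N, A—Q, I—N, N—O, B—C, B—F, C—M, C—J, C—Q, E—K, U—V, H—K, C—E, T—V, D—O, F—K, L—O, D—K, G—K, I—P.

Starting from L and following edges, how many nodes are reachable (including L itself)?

BFS from L visits: L, R, O, K, H, A, Q, N, J, D, G, F, E, C, B, I, P, M
Reachable nodes: 18 of 22 total.

18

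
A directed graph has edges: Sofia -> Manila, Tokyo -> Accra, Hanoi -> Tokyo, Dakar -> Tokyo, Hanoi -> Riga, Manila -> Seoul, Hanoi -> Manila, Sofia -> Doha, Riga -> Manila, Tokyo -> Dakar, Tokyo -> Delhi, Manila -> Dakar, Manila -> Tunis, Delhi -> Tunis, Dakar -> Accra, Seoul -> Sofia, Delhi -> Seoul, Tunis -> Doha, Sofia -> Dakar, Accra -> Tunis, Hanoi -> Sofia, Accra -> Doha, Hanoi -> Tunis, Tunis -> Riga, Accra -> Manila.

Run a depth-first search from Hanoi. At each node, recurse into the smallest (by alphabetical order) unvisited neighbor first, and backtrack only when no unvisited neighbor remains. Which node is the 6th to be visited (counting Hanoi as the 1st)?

Visit Hanoi
Hanoi → Manila
Manila → Dakar
Dakar → Accra
Accra → Doha
Accra → Tunis
Tunis → Riga
Dakar → Tokyo
Tokyo → Delhi
Delhi → Seoul
Seoul → Sofia

Visit order: Hanoi, Manila, Dakar, Accra, Doha, Tunis, Riga, Tokyo, Delhi, Seoul, Sofia

Tunis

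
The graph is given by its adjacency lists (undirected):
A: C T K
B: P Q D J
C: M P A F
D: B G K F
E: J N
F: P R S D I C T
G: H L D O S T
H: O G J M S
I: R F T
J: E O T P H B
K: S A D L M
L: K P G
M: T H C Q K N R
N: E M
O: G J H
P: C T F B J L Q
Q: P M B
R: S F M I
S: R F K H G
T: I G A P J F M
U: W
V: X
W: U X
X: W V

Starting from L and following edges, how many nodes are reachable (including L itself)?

20

BFS from L visits: L, K, P, G, S, A, D, M, C, T, F, B, J, Q, H, O, R, N, I, E
Reachable nodes: 20 of 24 total.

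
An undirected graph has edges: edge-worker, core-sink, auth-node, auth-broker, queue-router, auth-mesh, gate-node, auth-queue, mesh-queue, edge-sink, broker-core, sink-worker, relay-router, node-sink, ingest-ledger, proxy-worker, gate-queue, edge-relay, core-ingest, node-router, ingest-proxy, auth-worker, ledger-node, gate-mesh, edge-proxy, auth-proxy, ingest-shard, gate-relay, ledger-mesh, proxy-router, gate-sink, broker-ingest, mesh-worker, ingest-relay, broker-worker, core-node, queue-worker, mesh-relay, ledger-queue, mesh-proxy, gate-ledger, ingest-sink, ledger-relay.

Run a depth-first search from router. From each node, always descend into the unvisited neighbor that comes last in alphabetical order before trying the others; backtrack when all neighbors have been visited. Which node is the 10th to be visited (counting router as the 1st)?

auth

Visit router
router → relay
relay → mesh
mesh → worker
worker → sink
sink → node
node → ledger
ledger → queue
queue → gate
queue → auth
auth → proxy
proxy → ingest
ingest → shard
ingest → core
core → broker
proxy → edge

Visit order: router, relay, mesh, worker, sink, node, ledger, queue, gate, auth, proxy, ingest, shard, core, broker, edge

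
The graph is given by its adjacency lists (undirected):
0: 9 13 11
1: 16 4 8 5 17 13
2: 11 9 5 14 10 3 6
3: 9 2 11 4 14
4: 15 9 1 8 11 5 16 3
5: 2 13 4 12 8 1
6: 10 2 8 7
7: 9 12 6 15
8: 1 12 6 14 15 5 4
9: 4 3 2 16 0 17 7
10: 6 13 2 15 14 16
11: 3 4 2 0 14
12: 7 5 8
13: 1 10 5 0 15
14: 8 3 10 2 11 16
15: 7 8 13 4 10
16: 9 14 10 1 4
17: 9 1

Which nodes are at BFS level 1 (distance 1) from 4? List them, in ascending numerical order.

Level 0: 4
Level 1: 1, 3, 5, 8, 9, 11, 15, 16
Level 2: 0, 2, 6, 7, 10, 12, 13, 14, 17

1, 3, 5, 8, 9, 11, 15, 16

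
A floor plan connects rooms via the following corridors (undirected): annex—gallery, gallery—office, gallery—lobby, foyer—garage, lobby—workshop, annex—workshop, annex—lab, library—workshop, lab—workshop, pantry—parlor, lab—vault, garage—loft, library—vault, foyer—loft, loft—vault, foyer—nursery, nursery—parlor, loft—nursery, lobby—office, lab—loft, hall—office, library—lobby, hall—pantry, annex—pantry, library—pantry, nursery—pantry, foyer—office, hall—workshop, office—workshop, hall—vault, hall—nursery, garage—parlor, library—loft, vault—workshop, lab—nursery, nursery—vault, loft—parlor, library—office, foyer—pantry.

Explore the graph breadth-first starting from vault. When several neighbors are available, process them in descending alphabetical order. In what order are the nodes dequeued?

Visit vault; enqueue workshop, nursery, loft, library, lab, hall → queue [workshop, nursery, loft, library, lab, hall]
Visit workshop; enqueue office, lobby, annex → queue [nursery, loft, library, lab, hall, office, lobby, annex]
Visit nursery; enqueue parlor, pantry, foyer → queue [loft, library, lab, hall, office, lobby, annex, parlor, pantry, foyer]
Visit loft; enqueue garage → queue [library, lab, hall, office, lobby, annex, parlor, pantry, foyer, garage]
Visit library → queue [lab, hall, office, lobby, annex, parlor, pantry, foyer, garage]
Visit lab → queue [hall, office, lobby, annex, parlor, pantry, foyer, garage]
Visit hall → queue [office, lobby, annex, parlor, pantry, foyer, garage]
Visit office; enqueue gallery → queue [lobby, annex, parlor, pantry, foyer, garage, gallery]
Visit lobby → queue [annex, parlor, pantry, foyer, garage, gallery]
Visit annex → queue [parlor, pantry, foyer, garage, gallery]
Visit parlor → queue [pantry, foyer, garage, gallery]
Visit pantry → queue [foyer, garage, gallery]
Visit foyer → queue [garage, gallery]
Visit garage → queue [gallery]
Visit gallery → queue []

vault, workshop, nursery, loft, library, lab, hall, office, lobby, annex, parlor, pantry, foyer, garage, gallery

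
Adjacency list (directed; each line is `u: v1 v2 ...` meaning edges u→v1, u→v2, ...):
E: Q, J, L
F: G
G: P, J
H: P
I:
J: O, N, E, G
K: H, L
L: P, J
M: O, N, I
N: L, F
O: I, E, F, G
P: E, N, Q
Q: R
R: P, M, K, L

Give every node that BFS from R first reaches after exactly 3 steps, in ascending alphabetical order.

F, G

Level 0: R
Level 1: K, L, M, P
Level 2: E, H, I, J, N, O, Q
Level 3: F, G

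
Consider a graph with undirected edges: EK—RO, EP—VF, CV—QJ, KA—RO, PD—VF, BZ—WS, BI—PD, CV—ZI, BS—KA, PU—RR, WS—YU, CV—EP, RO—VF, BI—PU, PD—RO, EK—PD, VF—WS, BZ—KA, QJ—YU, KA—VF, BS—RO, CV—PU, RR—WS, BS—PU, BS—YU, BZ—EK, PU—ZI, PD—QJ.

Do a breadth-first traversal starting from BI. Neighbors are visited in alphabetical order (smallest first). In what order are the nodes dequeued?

BI, PD, PU, EK, QJ, RO, VF, BS, CV, RR, ZI, BZ, YU, KA, EP, WS

Visit BI; enqueue PD, PU → queue [PD, PU]
Visit PD; enqueue EK, QJ, RO, VF → queue [PU, EK, QJ, RO, VF]
Visit PU; enqueue BS, CV, RR, ZI → queue [EK, QJ, RO, VF, BS, CV, RR, ZI]
Visit EK; enqueue BZ → queue [QJ, RO, VF, BS, CV, RR, ZI, BZ]
Visit QJ; enqueue YU → queue [RO, VF, BS, CV, RR, ZI, BZ, YU]
Visit RO; enqueue KA → queue [VF, BS, CV, RR, ZI, BZ, YU, KA]
Visit VF; enqueue EP, WS → queue [BS, CV, RR, ZI, BZ, YU, KA, EP, WS]
Visit BS → queue [CV, RR, ZI, BZ, YU, KA, EP, WS]
Visit CV → queue [RR, ZI, BZ, YU, KA, EP, WS]
Visit RR → queue [ZI, BZ, YU, KA, EP, WS]
Visit ZI → queue [BZ, YU, KA, EP, WS]
Visit BZ → queue [YU, KA, EP, WS]
Visit YU → queue [KA, EP, WS]
Visit KA → queue [EP, WS]
Visit EP → queue [WS]
Visit WS → queue []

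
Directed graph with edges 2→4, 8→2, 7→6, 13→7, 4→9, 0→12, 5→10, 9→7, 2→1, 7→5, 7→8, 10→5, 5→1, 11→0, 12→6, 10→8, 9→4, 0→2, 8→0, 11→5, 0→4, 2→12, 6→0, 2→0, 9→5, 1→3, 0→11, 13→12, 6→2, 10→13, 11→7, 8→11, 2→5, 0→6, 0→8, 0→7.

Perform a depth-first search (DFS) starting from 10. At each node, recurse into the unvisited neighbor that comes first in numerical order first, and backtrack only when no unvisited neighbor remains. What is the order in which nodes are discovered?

10 -> 5 -> 1 -> 3 -> 8 -> 0 -> 2 -> 4 -> 9 -> 7 -> 6 -> 12 -> 11 -> 13

Visit 10
10 → 5
5 → 1
1 → 3
10 → 8
8 → 0
0 → 2
2 → 4
4 → 9
9 → 7
7 → 6
2 → 12
0 → 11
10 → 13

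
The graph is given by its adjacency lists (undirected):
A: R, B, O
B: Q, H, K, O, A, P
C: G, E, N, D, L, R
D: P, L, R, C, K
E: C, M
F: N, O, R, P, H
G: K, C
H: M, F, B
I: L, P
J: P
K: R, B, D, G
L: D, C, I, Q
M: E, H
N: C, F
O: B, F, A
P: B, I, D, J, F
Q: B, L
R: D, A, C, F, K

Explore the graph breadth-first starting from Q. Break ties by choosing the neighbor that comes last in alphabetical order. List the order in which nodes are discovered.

Visit Q; enqueue L, B → queue [L, B]
Visit L; enqueue I, D, C → queue [B, I, D, C]
Visit B; enqueue P, O, K, H, A → queue [I, D, C, P, O, K, H, A]
Visit I → queue [D, C, P, O, K, H, A]
Visit D; enqueue R → queue [C, P, O, K, H, A, R]
Visit C; enqueue N, G, E → queue [P, O, K, H, A, R, N, G, E]
Visit P; enqueue J, F → queue [O, K, H, A, R, N, G, E, J, F]
Visit O → queue [K, H, A, R, N, G, E, J, F]
Visit K → queue [H, A, R, N, G, E, J, F]
Visit H; enqueue M → queue [A, R, N, G, E, J, F, M]
Visit A → queue [R, N, G, E, J, F, M]
Visit R → queue [N, G, E, J, F, M]
Visit N → queue [G, E, J, F, M]
Visit G → queue [E, J, F, M]
Visit E → queue [J, F, M]
Visit J → queue [F, M]
Visit F → queue [M]
Visit M → queue []

Q -> L -> B -> I -> D -> C -> P -> O -> K -> H -> A -> R -> N -> G -> E -> J -> F -> M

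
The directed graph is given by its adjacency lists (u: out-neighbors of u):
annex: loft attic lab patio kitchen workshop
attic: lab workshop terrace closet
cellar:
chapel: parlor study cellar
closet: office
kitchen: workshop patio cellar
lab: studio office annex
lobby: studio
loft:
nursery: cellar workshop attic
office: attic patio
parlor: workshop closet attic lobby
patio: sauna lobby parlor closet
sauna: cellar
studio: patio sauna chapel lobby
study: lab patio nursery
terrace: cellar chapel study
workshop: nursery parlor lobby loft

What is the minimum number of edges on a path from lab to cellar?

3

Level 0: lab
Level 1: annex, office, studio
Level 2: attic, chapel, kitchen, lobby, loft, patio, sauna, workshop
Level 3: cellar, closet, nursery, parlor, study, terrace
cellar first appears at level 3.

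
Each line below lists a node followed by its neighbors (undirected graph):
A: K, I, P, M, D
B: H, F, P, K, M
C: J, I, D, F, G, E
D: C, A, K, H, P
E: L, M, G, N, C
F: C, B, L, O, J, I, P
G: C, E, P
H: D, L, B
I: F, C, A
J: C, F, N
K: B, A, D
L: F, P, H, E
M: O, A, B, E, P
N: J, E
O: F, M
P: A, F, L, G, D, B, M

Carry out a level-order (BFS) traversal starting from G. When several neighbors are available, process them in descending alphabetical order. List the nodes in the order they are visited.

G -> P -> E -> C -> M -> L -> F -> D -> B -> A -> N -> J -> I -> O -> H -> K

Visit G; enqueue P, E, C → queue [P, E, C]
Visit P; enqueue M, L, F, D, B, A → queue [E, C, M, L, F, D, B, A]
Visit E; enqueue N → queue [C, M, L, F, D, B, A, N]
Visit C; enqueue J, I → queue [M, L, F, D, B, A, N, J, I]
Visit M; enqueue O → queue [L, F, D, B, A, N, J, I, O]
Visit L; enqueue H → queue [F, D, B, A, N, J, I, O, H]
Visit F → queue [D, B, A, N, J, I, O, H]
Visit D; enqueue K → queue [B, A, N, J, I, O, H, K]
Visit B → queue [A, N, J, I, O, H, K]
Visit A → queue [N, J, I, O, H, K]
Visit N → queue [J, I, O, H, K]
Visit J → queue [I, O, H, K]
Visit I → queue [O, H, K]
Visit O → queue [H, K]
Visit H → queue [K]
Visit K → queue []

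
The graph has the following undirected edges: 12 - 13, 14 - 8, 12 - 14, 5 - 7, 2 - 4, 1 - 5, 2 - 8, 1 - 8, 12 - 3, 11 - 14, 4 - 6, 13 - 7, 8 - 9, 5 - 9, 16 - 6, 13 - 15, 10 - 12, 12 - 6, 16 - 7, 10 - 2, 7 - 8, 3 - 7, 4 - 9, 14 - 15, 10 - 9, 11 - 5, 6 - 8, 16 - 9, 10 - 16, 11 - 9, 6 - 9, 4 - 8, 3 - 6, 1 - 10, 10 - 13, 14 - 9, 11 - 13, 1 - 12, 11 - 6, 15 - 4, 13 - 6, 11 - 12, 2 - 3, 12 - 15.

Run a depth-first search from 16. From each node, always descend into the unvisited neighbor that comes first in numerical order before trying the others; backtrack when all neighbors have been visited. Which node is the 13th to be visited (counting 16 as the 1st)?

11

Visit 16
16 → 6
6 → 3
3 → 2
2 → 4
4 → 8
8 → 1
1 → 5
5 → 7
7 → 13
13 → 10
10 → 9
9 → 11
11 → 12
12 → 14
14 → 15

Visit order: 16, 6, 3, 2, 4, 8, 1, 5, 7, 13, 10, 9, 11, 12, 14, 15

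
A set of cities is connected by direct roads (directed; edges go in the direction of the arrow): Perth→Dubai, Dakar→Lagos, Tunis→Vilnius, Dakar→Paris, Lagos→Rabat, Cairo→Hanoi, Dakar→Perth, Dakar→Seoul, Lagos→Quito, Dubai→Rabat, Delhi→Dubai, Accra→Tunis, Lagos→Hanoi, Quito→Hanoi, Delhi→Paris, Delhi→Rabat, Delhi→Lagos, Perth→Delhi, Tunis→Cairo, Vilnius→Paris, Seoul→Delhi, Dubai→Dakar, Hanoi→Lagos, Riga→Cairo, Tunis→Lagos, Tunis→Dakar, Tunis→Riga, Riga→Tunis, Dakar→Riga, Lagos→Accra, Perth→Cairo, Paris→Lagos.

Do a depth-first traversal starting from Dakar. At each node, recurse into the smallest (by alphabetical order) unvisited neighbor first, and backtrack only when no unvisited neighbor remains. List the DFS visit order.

Dakar, Lagos, Accra, Tunis, Cairo, Hanoi, Riga, Vilnius, Paris, Quito, Rabat, Perth, Delhi, Dubai, Seoul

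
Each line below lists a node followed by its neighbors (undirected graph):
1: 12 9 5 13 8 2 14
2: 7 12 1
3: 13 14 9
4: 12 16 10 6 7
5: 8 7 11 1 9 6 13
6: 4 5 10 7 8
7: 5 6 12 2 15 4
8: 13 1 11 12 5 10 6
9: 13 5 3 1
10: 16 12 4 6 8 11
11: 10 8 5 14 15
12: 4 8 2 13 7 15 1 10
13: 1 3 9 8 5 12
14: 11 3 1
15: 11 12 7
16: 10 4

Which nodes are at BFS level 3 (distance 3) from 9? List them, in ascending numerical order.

Level 0: 9
Level 1: 1, 3, 5, 13
Level 2: 2, 6, 7, 8, 11, 12, 14
Level 3: 4, 10, 15
Level 4: 16

4, 10, 15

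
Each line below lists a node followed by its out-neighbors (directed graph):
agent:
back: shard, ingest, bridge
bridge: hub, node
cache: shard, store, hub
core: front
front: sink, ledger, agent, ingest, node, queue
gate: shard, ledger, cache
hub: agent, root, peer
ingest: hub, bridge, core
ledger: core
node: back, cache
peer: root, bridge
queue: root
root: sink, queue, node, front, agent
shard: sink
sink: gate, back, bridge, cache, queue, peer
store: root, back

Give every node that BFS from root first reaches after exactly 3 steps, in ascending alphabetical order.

core, hub, shard, store

Level 0: root
Level 1: agent, front, node, queue, sink
Level 2: back, bridge, cache, gate, ingest, ledger, peer
Level 3: core, hub, shard, store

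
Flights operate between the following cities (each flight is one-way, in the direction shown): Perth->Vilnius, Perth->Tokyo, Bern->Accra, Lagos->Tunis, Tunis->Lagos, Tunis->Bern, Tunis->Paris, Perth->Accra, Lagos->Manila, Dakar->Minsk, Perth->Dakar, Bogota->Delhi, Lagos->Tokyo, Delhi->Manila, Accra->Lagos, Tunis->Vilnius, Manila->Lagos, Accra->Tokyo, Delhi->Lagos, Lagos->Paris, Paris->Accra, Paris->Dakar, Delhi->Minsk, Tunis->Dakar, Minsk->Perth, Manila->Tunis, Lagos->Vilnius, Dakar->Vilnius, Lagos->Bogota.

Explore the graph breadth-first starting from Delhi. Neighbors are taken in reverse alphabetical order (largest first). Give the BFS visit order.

Visit Delhi; enqueue Minsk, Manila, Lagos → queue [Minsk, Manila, Lagos]
Visit Minsk; enqueue Perth → queue [Manila, Lagos, Perth]
Visit Manila; enqueue Tunis → queue [Lagos, Perth, Tunis]
Visit Lagos; enqueue Vilnius, Tokyo, Paris, Bogota → queue [Perth, Tunis, Vilnius, Tokyo, Paris, Bogota]
Visit Perth; enqueue Dakar, Accra → queue [Tunis, Vilnius, Tokyo, Paris, Bogota, Dakar, Accra]
Visit Tunis; enqueue Bern → queue [Vilnius, Tokyo, Paris, Bogota, Dakar, Accra, Bern]
Visit Vilnius → queue [Tokyo, Paris, Bogota, Dakar, Accra, Bern]
Visit Tokyo → queue [Paris, Bogota, Dakar, Accra, Bern]
Visit Paris → queue [Bogota, Dakar, Accra, Bern]
Visit Bogota → queue [Dakar, Accra, Bern]
Visit Dakar → queue [Accra, Bern]
Visit Accra → queue [Bern]
Visit Bern → queue []

Delhi Minsk Manila Lagos Perth Tunis Vilnius Tokyo Paris Bogota Dakar Accra Bern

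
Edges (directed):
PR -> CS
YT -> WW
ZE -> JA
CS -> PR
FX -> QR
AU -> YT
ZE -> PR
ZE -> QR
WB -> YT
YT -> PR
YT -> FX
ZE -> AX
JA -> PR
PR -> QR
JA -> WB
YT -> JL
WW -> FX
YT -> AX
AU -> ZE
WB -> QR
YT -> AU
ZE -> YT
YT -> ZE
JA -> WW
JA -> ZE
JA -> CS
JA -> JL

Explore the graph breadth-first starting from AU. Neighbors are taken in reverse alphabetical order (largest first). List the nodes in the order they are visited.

Visit AU; enqueue ZE, YT → queue [ZE, YT]
Visit ZE; enqueue QR, PR, JA, AX → queue [YT, QR, PR, JA, AX]
Visit YT; enqueue WW, JL, FX → queue [QR, PR, JA, AX, WW, JL, FX]
Visit QR → queue [PR, JA, AX, WW, JL, FX]
Visit PR; enqueue CS → queue [JA, AX, WW, JL, FX, CS]
Visit JA; enqueue WB → queue [AX, WW, JL, FX, CS, WB]
Visit AX → queue [WW, JL, FX, CS, WB]
Visit WW → queue [JL, FX, CS, WB]
Visit JL → queue [FX, CS, WB]
Visit FX → queue [CS, WB]
Visit CS → queue [WB]
Visit WB → queue []

AU ZE YT QR PR JA AX WW JL FX CS WB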